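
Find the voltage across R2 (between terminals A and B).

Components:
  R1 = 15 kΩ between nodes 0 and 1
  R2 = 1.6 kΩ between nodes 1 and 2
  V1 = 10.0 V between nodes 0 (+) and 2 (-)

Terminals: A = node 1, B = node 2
R1 and R2 are in series across V1 (node 0 → node 1 → node 2), and the output A–B is taken across R2, so this is a voltage divider.
Series current: I = V1/(R1 + R2) = 10/(15000 + 1600) = 10/16600 = 0.0006024 A
V_R2 = I × R2 = V1 × R2/(R1 + R2) = 10 × 1600/16600 = 0.9639 V

Final answer: 0.9639 V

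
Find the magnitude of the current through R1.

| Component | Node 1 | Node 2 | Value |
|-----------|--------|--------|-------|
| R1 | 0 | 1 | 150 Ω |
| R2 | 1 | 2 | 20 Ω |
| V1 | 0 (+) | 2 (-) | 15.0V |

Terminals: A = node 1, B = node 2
Nodal analysis, taking node 2 as the 0 V reference.
Source V1 fixes V_0 = 15 V.
KCL at each unknown node (sum of currents leaving = 0; resistances in Ω):
  Node 1: (V_1 - 15)/150 + (V_1 - 0)/20 = 0
Collecting terms: 0.05667 × V_1 = 0.1  =>  V_1 = 1.765 V
I_R1 = (V_0 - V_1)/R1 = (15 - 1.765)/150 = 0.08824 A
|I_R1| = 0.08824 A

Final answer: |I_R1| = 0.08824 A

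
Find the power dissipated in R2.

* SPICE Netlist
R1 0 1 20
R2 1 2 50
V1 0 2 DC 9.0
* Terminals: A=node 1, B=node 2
Nodal analysis, taking node 2 as the 0 V reference.
Source V1 fixes V_0 = 9 V.
KCL at each unknown node (sum of currents leaving = 0; resistances in Ω):
  Node 1: (V_1 - 9)/20 + (V_1 - 0)/50 = 0
Collecting terms: 0.07 × V_1 = 0.45  =>  V_1 = 6.429 V
I_R2 = (V_1 - V_2)/R2 = (6.429 - 0)/50 = 0.1286 A
P_R2 = I_R2² × R2 = (0.1286)² × 50 = 0.8265 W

Final answer: 0.8265 W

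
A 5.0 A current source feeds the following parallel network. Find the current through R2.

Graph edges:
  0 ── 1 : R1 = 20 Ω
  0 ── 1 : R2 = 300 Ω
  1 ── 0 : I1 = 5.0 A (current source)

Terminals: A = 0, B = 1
All resistors sit directly between nodes 0 and 1, so they are in parallel and share one voltage V; the full source current 5 A splits among them.
1/R_par = 1/20 + 1/300 = 0.05333 S  =>  R_par = 18.75 Ω
V = I × R_par = 5 × 18.75 = 93.75 V
I_R2 = V/R2 = 93.75/300 = 0.3125 A

Final answer: 0.3125 A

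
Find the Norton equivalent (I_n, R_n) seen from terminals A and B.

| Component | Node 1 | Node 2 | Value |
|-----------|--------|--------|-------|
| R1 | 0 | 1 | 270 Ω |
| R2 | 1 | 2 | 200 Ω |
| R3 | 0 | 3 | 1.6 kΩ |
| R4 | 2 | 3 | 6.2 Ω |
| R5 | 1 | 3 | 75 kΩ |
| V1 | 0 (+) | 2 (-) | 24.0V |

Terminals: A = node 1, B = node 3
Find the Thévenin equivalent first; then I_n = V_th/R_th and R_n = R_th.
Step 1 — V_th is the open-circuit voltage V_A - V_B (nothing connected across the terminals).
Nodal analysis, taking node 2 as the 0 V reference.
Source V1 fixes V_0 = 24 V.
KCL at each unknown node (sum of currents leaving = 0; resistances in Ω):
  Node 1: (V_1 - 24)/270 + (V_1 - 0)/200 + (V_1 - V_3)/75000 = 0
  Node 3: (V_3 - 24)/1600 + (V_3 - 0)/6.2 + (V_3 - V_1)/75000 = 0
Collecting terms (coefficients in siemens):
  0.008717·V_1 - 0.00001333·V_3 = 0.08889
  0.1619·V_3 - 0.00001333·V_1 = 0.015
Determinant D = (0.008717)(0.1619) - (-0.00001333)(-0.00001333) = 0.001412
V_1 = [(0.08889)(0.1619) - (-0.00001333)(0.015)]/D = 10.2 V
V_3 = [(0.008717)(0.015) - (0.08889)(-0.00001333)]/D = 0.09347 V
V_th = V_1 - V_3 = 10.2 - 0.09347 = 10.1 V
Step 2 — R_th: zero the source — replace V1 by a short circuit (node 2 merges into node 0) — and find the resistance seen between A (node 1) and B (node 3).
Reduce the network between node 1 (A) and node 3 (B) by series/parallel combination:
  Rp1 = R1 ‖ R2 (parallel, both between nodes 0 and 1) = 1/(1/270 + 1/200) = 114.9 Ω
  Rp2 = R3 ‖ R4 (parallel, both between nodes 0 and 3) = 1/(1/1600 + 1/6.2) = 6.176 Ω
  Rs1 = Rp1 + Rp2 (series, joined only at node 0) = 114.9 + 6.176 = 121.1 Ω
  Rp3 = R5 ‖ Rs1 (parallel, both between nodes 1 and 3) = 1/(1/75000 + 1/121.1) = 120.9 Ω
R_th = 120.9 Ω
I_n = V_th/R_th = 10.1/120.9 = 0.08359 A, and R_n = R_th = 120.9 Ω

Final answer: I_n = 0.08359 A, R_n = 120.9 Ω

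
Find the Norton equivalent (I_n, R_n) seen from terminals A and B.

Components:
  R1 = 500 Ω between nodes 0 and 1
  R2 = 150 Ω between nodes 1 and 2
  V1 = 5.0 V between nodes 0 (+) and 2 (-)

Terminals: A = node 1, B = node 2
Find the Thévenin equivalent first; then I_n = V_th/R_th and R_n = R_th.
Step 1 — V_th is the open-circuit voltage V_A - V_B (nothing connected across the terminals).
Nodal analysis, taking node 2 as the 0 V reference.
Source V1 fixes V_0 = 5 V.
KCL at each unknown node (sum of currents leaving = 0; resistances in Ω):
  Node 1: (V_1 - 5)/500 + (V_1 - 0)/150 = 0
Collecting terms: 0.008667 × V_1 = 0.01  =>  V_1 = 1.154 V
V_th = V_1 - V_2 = 1.154 - 0 = 1.154 V
Step 2 — R_th: zero the source — replace V1 by a short circuit (node 2 merges into node 0) — and find the resistance seen between A (node 1) and B (node 0).
Reduce the network between node 1 (A) and node 0 (B) by series/parallel combination:
  Rp1 = R1 ‖ R2 (parallel, both between nodes 0 and 1) = 1/(1/500 + 1/150) = 115.4 Ω
R_th = 115.4 Ω
I_n = V_th/R_th = 1.154/115.4 = 0.01 A, and R_n = R_th = 115.4 Ω

Final answer: I_n = 0.01 A, R_n = 115.4 Ω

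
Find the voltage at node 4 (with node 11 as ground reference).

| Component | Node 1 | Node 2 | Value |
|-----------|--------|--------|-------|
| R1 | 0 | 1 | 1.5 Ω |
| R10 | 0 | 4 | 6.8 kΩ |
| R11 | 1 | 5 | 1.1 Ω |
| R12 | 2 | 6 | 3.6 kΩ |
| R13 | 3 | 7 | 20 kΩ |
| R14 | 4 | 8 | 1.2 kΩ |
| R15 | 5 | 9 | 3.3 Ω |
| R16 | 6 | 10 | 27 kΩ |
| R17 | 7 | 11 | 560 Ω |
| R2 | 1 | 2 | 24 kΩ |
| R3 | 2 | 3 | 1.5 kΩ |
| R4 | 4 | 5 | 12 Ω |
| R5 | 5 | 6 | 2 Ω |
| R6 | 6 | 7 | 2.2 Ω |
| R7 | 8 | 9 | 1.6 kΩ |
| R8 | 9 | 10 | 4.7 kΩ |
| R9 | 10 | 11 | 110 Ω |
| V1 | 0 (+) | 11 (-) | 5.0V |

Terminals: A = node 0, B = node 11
Nodal analysis, taking node 11 as the 0 V reference.
Source V1 fixes V_0 = 5 V.
KCL at each unknown node (sum of currents leaving = 0; resistances in Ω):
  Node 1: (V_1 - 5)/1.5 + (V_1 - V_2)/24000 + (V_1 - V_5)/1.1 = 0
  Node 2: (V_2 - V_1)/24000 + (V_2 - V_3)/1500 + (V_2 - V_6)/3600 = 0
  Node 3: (V_3 - V_2)/1500 + (V_3 - V_7)/20000 = 0
  Node 4: (V_4 - V_5)/12 + (V_4 - 5)/6800 + (V_4 - V_8)/1200 = 0
  Node 5: (V_5 - V_4)/12 + (V_5 - V_6)/2 + (V_5 - V_1)/1.1 + (V_5 - V_9)/3.3 = 0
  Node 6: (V_6 - V_5)/2 + (V_6 - V_7)/2.2 + (V_6 - V_2)/3600 + (V_6 - V_10)/27000 = 0
  Node 7: (V_7 - V_6)/2.2 + (V_7 - V_3)/20000 + (V_7 - 0)/560 = 0
  Node 8: (V_8 - V_9)/1600 + (V_8 - V_4)/1200 = 0
  Node 9: (V_9 - V_8)/1600 + (V_9 - V_10)/4700 + (V_9 - V_5)/3.3 = 0
  Node 10: (V_10 - V_9)/4700 + (V_10 - 0)/110 + (V_10 - V_6)/27000 = 0
Collecting terms (coefficients in siemens):
  1.576·V_1 - 0.00004167·V_2 - 0.9091·V_5 = 3.333
  0.0009861·V_2 - 0.00004167·V_1 - 0.0006667·V_3 - 0.0002778·V_6 = 0
  0.0007167·V_3 - 0.0006667·V_2 - 0.00005·V_7 = 0
  0.08431·V_4 - 0.08333·V_5 - 0.0008333·V_8 = 0.0007353
  1.795·V_5 - 0.9091·V_1 - 0.08333·V_4 - 0.5·V_6 - 0.303·V_9 = 0
  0.9549·V_6 - 0.0002778·V_2 - 0.5·V_5 - 0.4545·V_7 - 0.00003704·V_10 = 0
  0.4564·V_7 - 0.00005·V_3 - 0.4545·V_6 = 0
  0.001458·V_8 - 0.0008333·V_4 - 0.000625·V_9 = 0
  0.3039·V_9 - 0.303·V_5 - 0.000625·V_8 - 0.0002128·V_10 = 0
  0.009341·V_10 - 0.00003704·V_6 - 0.0002128·V_9 = 0
Solving these 10 simultaneous equations (Gaussian elimination) gives:
  V_1 = 4.985 V, V_2 = 4.957 V, V_3 = 4.955 V, V_4 = 4.974 V
  V_5 = 4.974 V, V_6 = 4.956 V, V_7 = 4.937 V, V_8 = 4.973 V
  V_9 = 4.971 V, V_10 = 0.1329 V
The requested potential is V_4 = 4.974 V.

Final answer: V_4 = 4.974 V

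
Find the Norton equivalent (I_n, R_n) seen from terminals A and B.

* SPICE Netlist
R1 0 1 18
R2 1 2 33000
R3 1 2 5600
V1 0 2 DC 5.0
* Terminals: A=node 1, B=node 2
Find the Thévenin equivalent first; then I_n = V_th/R_th and R_n = R_th.
Step 1 — V_th is the open-circuit voltage V_A - V_B (nothing connected across the terminals).
Nodal analysis, taking node 2 as the 0 V reference.
Source V1 fixes V_0 = 5 V.
KCL at each unknown node (sum of currents leaving = 0; resistances in Ω):
  Node 1: (V_1 - 5)/18 + (V_1 - 0)/33000 + (V_1 - 0)/5600 = 0
Collecting terms: 0.05576 × V_1 = 0.2778  =>  V_1 = 4.981 V
V_th = V_1 - V_2 = 4.981 - 0 = 4.981 V
Step 2 — R_th: zero the source — replace V1 by a short circuit (node 2 merges into node 0) — and find the resistance seen between A (node 1) and B (node 0).
Reduce the network between node 1 (A) and node 0 (B) by series/parallel combination:
  Rp1 = R1 ‖ R2 ‖ R3 (parallel, all between nodes 0 and 1) = 1/(1/18 + 1/33000 + 1/5600) = 17.93 Ω
R_th = 17.93 Ω
I_n = V_th/R_th = 4.981/17.93 = 0.2778 A, and R_n = R_th = 17.93 Ω

Final answer: I_n = 0.2778 A, R_n = 17.93 Ω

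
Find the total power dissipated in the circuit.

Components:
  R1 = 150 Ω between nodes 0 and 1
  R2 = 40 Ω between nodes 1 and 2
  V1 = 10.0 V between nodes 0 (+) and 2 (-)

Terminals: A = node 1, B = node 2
Nodal analysis, taking node 2 as the 0 V reference.
Source V1 fixes V_0 = 10 V.
KCL at each unknown node (sum of currents leaving = 0; resistances in Ω):
  Node 1: (V_1 - 10)/150 + (V_1 - 0)/40 = 0
Collecting terms: 0.03167 × V_1 = 0.06667  =>  V_1 = 2.105 V
Power in each resistor, P = (ΔV)²/R:
  P_R1 = (10 - 2.105)²/150 = 0.4155 W
  P_R2 = (2.105 - 0)²/40 = 0.1108 W
P_total = P_R1 + P_R2 = 0.5263 W

Final answer: 0.5263 W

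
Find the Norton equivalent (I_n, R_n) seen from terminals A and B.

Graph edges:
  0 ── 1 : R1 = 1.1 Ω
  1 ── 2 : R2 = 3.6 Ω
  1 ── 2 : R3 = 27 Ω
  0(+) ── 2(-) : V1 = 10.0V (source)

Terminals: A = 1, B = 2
Find the Thévenin equivalent first; then I_n = V_th/R_th and R_n = R_th.
Step 1 — V_th is the open-circuit voltage V_A - V_B (nothing connected across the terminals).
Nodal analysis, taking node 2 as the 0 V reference.
Source V1 fixes V_0 = 10 V.
KCL at each unknown node (sum of currents leaving = 0; resistances in Ω):
  Node 1: (V_1 - 10)/1.1 + (V_1 - 0)/3.6 + (V_1 - 0)/27 = 0
Collecting terms: 1.224 × V_1 = 9.091  =>  V_1 = 7.428 V
V_th = V_1 - V_2 = 7.428 - 0 = 7.428 V
Step 2 — R_th: zero the source — replace V1 by a short circuit (node 2 merges into node 0) — and find the resistance seen between A (node 1) and B (node 0).
Reduce the network between node 1 (A) and node 0 (B) by series/parallel combination:
  Rp1 = R1 ‖ R2 ‖ R3 (parallel, all between nodes 0 and 1) = 1/(1/1.1 + 1/3.6 + 1/27) = 0.8171 Ω
R_th = 0.8171 Ω
I_n = V_th/R_th = 7.428/0.8171 = 9.091 A, and R_n = R_th = 0.8171 Ω

Final answer: I_n = 9.091 A, R_n = 0.8171 Ω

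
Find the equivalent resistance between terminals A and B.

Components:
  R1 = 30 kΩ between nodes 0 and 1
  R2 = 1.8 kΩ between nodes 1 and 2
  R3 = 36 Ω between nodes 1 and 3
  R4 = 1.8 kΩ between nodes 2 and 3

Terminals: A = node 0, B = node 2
Reduce the network between node 0 (A) and node 2 (B) by series/parallel combination:
  Rs1 = R3 + R4 (series, joined only at node 3) = 36 + 1800 = 1836 Ω
  Rp1 = R2 ‖ Rs1 (parallel, both between nodes 1 and 2) = 1/(1/1800 + 1/1836) = 908.9 Ω
  Rs2 = R1 + Rp1 (series, joined only at node 1) = 30000 + 908.9 = 30910 Ω
R_eq = 30.91 kΩ

Final answer: 30.91 kΩ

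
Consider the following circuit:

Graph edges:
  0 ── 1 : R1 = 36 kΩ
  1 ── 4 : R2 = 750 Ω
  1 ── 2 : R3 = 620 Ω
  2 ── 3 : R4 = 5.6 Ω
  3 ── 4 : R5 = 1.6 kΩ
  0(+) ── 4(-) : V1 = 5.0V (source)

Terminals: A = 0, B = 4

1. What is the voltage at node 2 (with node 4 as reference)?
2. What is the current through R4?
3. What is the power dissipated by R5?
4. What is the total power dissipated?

Nodal analysis, taking node 4 as the 0 V reference.
Source V1 fixes V_0 = 5 V.
KCL at each unknown node (sum of currents leaving = 0; resistances in Ω):
  Node 1: (V_1 - 5)/36000 + (V_1 - 0)/750 + (V_1 - V_2)/620 = 0
  Node 2: (V_2 - V_1)/620 + (V_2 - V_3)/5.6 = 0
  Node 3: (V_3 - V_2)/5.6 + (V_3 - 0)/1600 = 0
Collecting terms (coefficients in siemens):
  0.002974·V_1 - 0.001613·V_2 = 0.0001389
  0.1802·V_2 - 0.001613·V_1 - 0.1786·V_3 = 0
  0.1792·V_3 - 0.1786·V_2 = 0
Solving these 3 simultaneous equations (Gaussian elimination) gives:
  V_1 = 0.07672 V, V_2 = 0.05534 V, V_3 = 0.05515 V
Part 1:
  Read off the nodal solution: V_2 = 0.05534 V
Part 2:
  I_R4 = (V_2 - V_3)/R4 = (0.05534 - 0.05515)/5.6 = 0.00003447 A
  Magnitude: I_R4 = 0.00003447 A
Part 3:
  I_R5 = (V_3 - V_4)/R5 = (0.05515 - 0)/1600 = 0.00003447 A
  P_R5 = I_R5² × R5 = (0.00003447)² × 1600 = 0.000001901 W
Part 4:
  Power in each resistor, P = (ΔV)²/R:
    P_R1 = (5 - 0.07672)²/36000 = 0.0006733 W
    P_R2 = (0.07672 - 0)²/750 = 0.000007847 W
    P_R3 = (0.07672 - 0.05534)²/620 = 0.0000007367 W
    P_R4 = (0.05534 - 0.05515)²/5.6 = 0.000000006654 W
    P_R5 = (0.05515 - 0)²/1600 = 0.000001901 W
  P_total = P_R1 + P_R2 + P_R3 + P_R4 + P_R5 = 0.0006838 W

Final answers:
1. V_2 = 0.05534 V
2. I_R4 = 3.447e-05 A
3. P_R5 = 1.901e-06 W
4. P_total = 0.0006838 W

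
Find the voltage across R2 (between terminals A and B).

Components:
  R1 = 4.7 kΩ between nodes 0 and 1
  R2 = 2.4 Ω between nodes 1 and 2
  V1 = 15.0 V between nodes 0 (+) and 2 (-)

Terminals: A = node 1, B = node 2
R1 and R2 are in series across V1 (node 0 → node 1 → node 2), and the output A–B is taken across R2, so this is a voltage divider.
Series current: I = V1/(R1 + R2) = 15/(4700 + 2.4) = 15/4702 = 0.00319 A
V_R2 = I × R2 = V1 × R2/(R1 + R2) = 15 × 2.4/4702 = 0.007656 V

Final answer: 0.007656 V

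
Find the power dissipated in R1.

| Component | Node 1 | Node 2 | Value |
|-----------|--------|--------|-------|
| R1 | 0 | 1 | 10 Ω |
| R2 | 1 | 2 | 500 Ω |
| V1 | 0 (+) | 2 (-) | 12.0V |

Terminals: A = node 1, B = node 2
Nodal analysis, taking node 2 as the 0 V reference.
Source V1 fixes V_0 = 12 V.
KCL at each unknown node (sum of currents leaving = 0; resistances in Ω):
  Node 1: (V_1 - 12)/10 + (V_1 - 0)/500 = 0
Collecting terms: 0.102 × V_1 = 1.2  =>  V_1 = 11.76 V
I_R1 = (V_0 - V_1)/R1 = (12 - 11.76)/10 = 0.02353 A
P_R1 = I_R1² × R1 = (0.02353)² × 10 = 0.005536 W

Final answer: 0.005536 W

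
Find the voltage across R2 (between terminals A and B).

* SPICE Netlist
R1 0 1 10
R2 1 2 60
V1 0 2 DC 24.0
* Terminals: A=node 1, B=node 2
R1 and R2 are in series across V1 (node 0 → node 1 → node 2), and the output A–B is taken across R2, so this is a voltage divider.
Series current: I = V1/(R1 + R2) = 24/(10 + 60) = 24/70 = 0.3429 A
V_R2 = I × R2 = V1 × R2/(R1 + R2) = 24 × 60/70 = 20.57 V

Final answer: 20.57 V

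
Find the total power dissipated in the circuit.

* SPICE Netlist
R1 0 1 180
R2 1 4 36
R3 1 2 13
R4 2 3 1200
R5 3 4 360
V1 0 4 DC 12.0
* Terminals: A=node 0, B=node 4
Nodal analysis, taking node 4 as the 0 V reference.
Source V1 fixes V_0 = 12 V.
KCL at each unknown node (sum of currents leaving = 0; resistances in Ω):
  Node 1: (V_1 - 12)/180 + (V_1 - 0)/36 + (V_1 - V_2)/13 = 0
  Node 2: (V_2 - V_1)/13 + (V_2 - V_3)/1200 = 0
  Node 3: (V_3 - V_2)/1200 + (V_3 - 0)/360 = 0
Collecting terms (coefficients in siemens):
  0.1103·V_1 - 0.07692·V_2 = 0.06667
  0.07776·V_2 - 0.07692·V_1 - 0.0008333·V_3 = 0
  0.003611·V_3 - 0.0008333·V_2 = 0
Solving these 3 simultaneous equations (Gaussian elimination) gives:
  V_1 = 1.963 V, V_2 = 1.946 V, V_3 = 0.4492 V
Power in each resistor, P = (ΔV)²/R:
  P_R1 = (12 - 1.963)²/180 = 0.5597 W
  P_R2 = (1.963 - 0)²/36 = 0.107 W
  P_R3 = (1.963 - 1.946)²/13 = 0.00002024 W
  P_R4 = (1.946 - 0.4492)²/1200 = 0.001868 W
  P_R5 = (0.4492 - 0)²/360 = 0.0005604 W
P_total = P_R1 + P_R2 + P_R3 + P_R4 + P_R5 = 0.6692 W

Final answer: 0.6692 W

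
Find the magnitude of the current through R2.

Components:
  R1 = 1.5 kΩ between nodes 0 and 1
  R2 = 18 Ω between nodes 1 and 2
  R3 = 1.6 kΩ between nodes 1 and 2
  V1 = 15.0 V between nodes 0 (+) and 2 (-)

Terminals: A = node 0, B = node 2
Nodal analysis, taking node 2 as the 0 V reference.
Source V1 fixes V_0 = 15 V.
KCL at each unknown node (sum of currents leaving = 0; resistances in Ω):
  Node 1: (V_1 - 15)/1500 + (V_1 - 0)/18 + (V_1 - 0)/1600 = 0
Collecting terms: 0.05685 × V_1 = 0.01  =>  V_1 = 0.1759 V
I_R2 = (V_1 - V_2)/R2 = (0.1759 - 0)/18 = 0.009773 A
|I_R2| = 0.009773 A

Final answer: |I_R2| = 0.009773 A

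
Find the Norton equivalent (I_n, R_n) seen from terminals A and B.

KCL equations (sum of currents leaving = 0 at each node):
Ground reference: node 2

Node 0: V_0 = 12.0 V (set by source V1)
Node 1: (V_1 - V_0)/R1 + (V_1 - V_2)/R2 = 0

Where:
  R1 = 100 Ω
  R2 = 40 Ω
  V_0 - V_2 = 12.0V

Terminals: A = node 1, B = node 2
Find the Thévenin equivalent first; then I_n = V_th/R_th and R_n = R_th.
Step 1 — V_th is the open-circuit voltage V_A - V_B (nothing connected across the terminals).
Nodal analysis, taking node 2 as the 0 V reference.
Source V1 fixes V_0 = 12 V.
KCL at each unknown node (sum of currents leaving = 0; resistances in Ω):
  Node 1: (V_1 - 12)/100 + (V_1 - 0)/40 = 0
Collecting terms: 0.035 × V_1 = 0.12  =>  V_1 = 3.429 V
V_th = V_1 - V_2 = 3.429 - 0 = 3.429 V
Step 2 — R_th: zero the source — replace V1 by a short circuit (node 2 merges into node 0) — and find the resistance seen between A (node 1) and B (node 0).
Reduce the network between node 1 (A) and node 0 (B) by series/parallel combination:
  Rp1 = R1 ‖ R2 (parallel, both between nodes 0 and 1) = 1/(1/100 + 1/40) = 28.57 Ω
R_th = 28.57 Ω
I_n = V_th/R_th = 3.429/28.57 = 0.12 A, and R_n = R_th = 28.57 Ω

Final answer: I_n = 0.12 A, R_n = 28.57 Ω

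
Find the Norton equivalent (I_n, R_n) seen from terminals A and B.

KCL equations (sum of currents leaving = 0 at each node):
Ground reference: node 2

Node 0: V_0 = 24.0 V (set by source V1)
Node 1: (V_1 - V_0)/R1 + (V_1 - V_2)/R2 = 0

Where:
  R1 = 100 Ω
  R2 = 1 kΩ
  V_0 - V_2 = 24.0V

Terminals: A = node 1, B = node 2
Find the Thévenin equivalent first; then I_n = V_th/R_th and R_n = R_th.
Step 1 — V_th is the open-circuit voltage V_A - V_B (nothing connected across the terminals).
Nodal analysis, taking node 2 as the 0 V reference.
Source V1 fixes V_0 = 24 V.
KCL at each unknown node (sum of currents leaving = 0; resistances in Ω):
  Node 1: (V_1 - 24)/100 + (V_1 - 0)/1000 = 0
Collecting terms: 0.011 × V_1 = 0.24  =>  V_1 = 21.82 V
V_th = V_1 - V_2 = 21.82 - 0 = 21.82 V
Step 2 — R_th: zero the source — replace V1 by a short circuit (node 2 merges into node 0) — and find the resistance seen between A (node 1) and B (node 0).
Reduce the network between node 1 (A) and node 0 (B) by series/parallel combination:
  Rp1 = R1 ‖ R2 (parallel, both between nodes 0 and 1) = 1/(1/100 + 1/1000) = 90.91 Ω
R_th = 90.91 Ω
I_n = V_th/R_th = 21.82/90.91 = 0.24 A, and R_n = R_th = 90.91 Ω

Final answer: I_n = 0.24 A, R_n = 90.91 Ω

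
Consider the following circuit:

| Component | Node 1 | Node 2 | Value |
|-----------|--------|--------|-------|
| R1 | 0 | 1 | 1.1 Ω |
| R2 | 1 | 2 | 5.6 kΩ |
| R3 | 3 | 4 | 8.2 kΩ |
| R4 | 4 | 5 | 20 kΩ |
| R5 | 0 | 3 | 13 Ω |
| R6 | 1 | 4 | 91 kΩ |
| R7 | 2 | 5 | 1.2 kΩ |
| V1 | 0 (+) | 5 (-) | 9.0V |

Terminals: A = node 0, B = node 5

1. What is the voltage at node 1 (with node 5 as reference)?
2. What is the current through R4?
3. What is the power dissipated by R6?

Nodal analysis, taking node 5 as the 0 V reference.
Source V1 fixes V_0 = 9 V.
KCL at each unknown node (sum of currents leaving = 0; resistances in Ω):
  Node 1: (V_1 - 9)/1.1 + (V_1 - V_2)/5600 + (V_1 - V_4)/91000 = 0
  Node 2: (V_2 - V_1)/5600 + (V_2 - 0)/1200 = 0
  Node 3: (V_3 - V_4)/8200 + (V_3 - 9)/13 = 0
  Node 4: (V_4 - V_3)/8200 + (V_4 - 0)/20000 + (V_4 - V_1)/91000 = 0
Collecting terms (coefficients in siemens):
  0.9093·V_1 - 0.0001786·V_2 - 0.00001099·V_4 = 8.182
  0.001012·V_2 - 0.0001786·V_1 = 0
  0.07705·V_3 - 0.000122·V_4 = 0.6923
  0.0001829·V_4 - 0.00001099·V_1 - 0.000122·V_3 = 0
Solving these 4 simultaneous equations (Gaussian elimination) gives:
  V_1 = 8.999 V, V_2 = 1.588 V, V_3 = 8.996 V, V_4 = 6.537 V
Part 1:
  Read off the nodal solution: V_1 = 8.999 V
Part 2:
  I_R4 = (V_4 - V_5)/R4 = (6.537 - 0)/20000 = 0.0003269 A
  Magnitude: I_R4 = 0.0003269 A
Part 3:
  I_R6 = (V_1 - V_4)/R6 = (8.999 - 6.537)/91000 = 0.00002704 A
  P_R6 = I_R6² × R6 = (0.00002704)² × 91000 = 0.00006656 W

Final answers:
1. V_1 = 8.999 V
2. I_R4 = 0.0003269 A
3. P_R6 = 6.656e-05 W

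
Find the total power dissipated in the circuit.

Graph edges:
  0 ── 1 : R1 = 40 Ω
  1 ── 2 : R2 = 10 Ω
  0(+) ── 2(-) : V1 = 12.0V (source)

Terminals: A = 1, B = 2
Nodal analysis, taking node 2 as the 0 V reference.
Source V1 fixes V_0 = 12 V.
KCL at each unknown node (sum of currents leaving = 0; resistances in Ω):
  Node 1: (V_1 - 12)/40 + (V_1 - 0)/10 = 0
Collecting terms: 0.125 × V_1 = 0.3  =>  V_1 = 2.4 V
Power in each resistor, P = (ΔV)²/R:
  P_R1 = (12 - 2.4)²/40 = 2.304 W
  P_R2 = (2.4 - 0)²/10 = 0.576 W
P_total = P_R1 + P_R2 = 2.88 W

Final answer: 2.88 W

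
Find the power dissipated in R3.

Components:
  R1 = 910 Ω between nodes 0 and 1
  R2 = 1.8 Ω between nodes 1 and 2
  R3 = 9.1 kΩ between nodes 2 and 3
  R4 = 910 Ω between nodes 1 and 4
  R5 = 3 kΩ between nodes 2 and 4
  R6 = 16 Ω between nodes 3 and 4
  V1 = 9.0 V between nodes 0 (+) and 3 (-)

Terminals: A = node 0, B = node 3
Nodal analysis, taking node 3 as the 0 V reference.
Source V1 fixes V_0 = 9 V.
KCL at each unknown node (sum of currents leaving = 0; resistances in Ω):
  Node 1: (V_1 - 9)/910 + (V_1 - V_2)/1.8 + (V_1 - V_4)/910 = 0
  Node 2: (V_2 - V_1)/1.8 + (V_2 - 0)/9100 + (V_2 - V_4)/3000 = 0
  Node 4: (V_4 - V_1)/910 + (V_4 - V_2)/3000 + (V_4 - 0)/16 = 0
Collecting terms (coefficients in siemens):
  0.5578·V_1 - 0.5556·V_2 - 0.001099·V_4 = 0.00989
  0.556·V_2 - 0.5556·V_1 - 0.0003333·V_4 = 0
  0.06393·V_4 - 0.001099·V_1 - 0.0003333·V_2 = 0
Solving these 3 simultaneous equations (Gaussian elimination) gives:
  V_1 = 3.791 V, V_2 = 3.788 V, V_4 = 0.08492 V
I_R3 = (V_2 - V_3)/R3 = (3.788 - 0)/9100 = 0.0004163 A
P_R3 = I_R3² × R3 = (0.0004163)² × 9100 = 0.001577 W

Final answer: 0.001577 W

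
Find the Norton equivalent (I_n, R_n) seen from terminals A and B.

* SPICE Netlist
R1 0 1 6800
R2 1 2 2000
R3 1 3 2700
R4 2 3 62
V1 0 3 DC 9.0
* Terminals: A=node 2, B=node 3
Find the Thévenin equivalent first; then I_n = V_th/R_th and R_n = R_th.
Step 1 — V_th is the open-circuit voltage V_A - V_B (nothing connected across the terminals).
Nodal analysis, taking node 3 as the 0 V reference.
Source V1 fixes V_0 = 9 V.
KCL at each unknown node (sum of currents leaving = 0; resistances in Ω):
  Node 1: (V_1 - 9)/6800 + (V_1 - V_2)/2000 + (V_1 - 0)/2700 = 0
  Node 2: (V_2 - V_1)/2000 + (V_2 - 0)/62 = 0
Collecting terms (coefficients in siemens):
  0.001017·V_1 - 0.0005·V_2 = 0.001324
  0.01663·V_2 - 0.0005·V_1 = 0
Determinant D = (0.001017)(0.01663) - (-0.0005)(-0.0005) = 0.00001667
V_1 = [(0.001324)(0.01663) - (-0.0005)(0)]/D = 1.32 V
V_2 = [(0.001017)(0) - (0.001324)(-0.0005)]/D = 0.0397 V
V_th = V_2 - V_3 = 0.0397 - 0 = 0.0397 V
Step 2 — R_th: zero the source — replace V1 by a short circuit (node 3 merges into node 0) — and find the resistance seen between A (node 2) and B (node 0).
Reduce the network between node 2 (A) and node 0 (B) by series/parallel combination:
  Rp1 = R1 ‖ R3 (parallel, both between nodes 0 and 1) = 1/(1/6800 + 1/2700) = 1933 Ω
  Rs1 = R2 + Rp1 (series, joined only at node 1) = 2000 + 1933 = 3933 Ω
  Rp2 = R4 ‖ Rs1 (parallel, both between nodes 0 and 2) = 1/(1/62 + 1/3933) = 61.04 Ω
R_th = 61.04 Ω
I_n = V_th/R_th = 0.0397/61.04 = 0.0006504 A, and R_n = R_th = 61.04 Ω

Final answer: I_n = 0.0006504 A, R_n = 61.04 Ω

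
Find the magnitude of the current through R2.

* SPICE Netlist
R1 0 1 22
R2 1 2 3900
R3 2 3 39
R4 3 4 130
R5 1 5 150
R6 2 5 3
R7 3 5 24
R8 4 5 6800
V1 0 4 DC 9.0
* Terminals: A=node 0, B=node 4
Nodal analysis, taking node 4 as the 0 V reference.
Source V1 fixes V_0 = 9 V.
KCL at each unknown node (sum of currents leaving = 0; resistances in Ω):
  Node 1: (V_1 - 9)/22 + (V_1 - V_2)/3900 + (V_1 - V_5)/150 = 0
  Node 2: (V_2 - V_1)/3900 + (V_2 - V_3)/39 + (V_2 - V_5)/3 = 0
  Node 3: (V_3 - V_2)/39 + (V_3 - 0)/130 + (V_3 - V_5)/24 = 0
  Node 5: (V_5 - V_1)/150 + (V_5 - V_2)/3 + (V_5 - V_3)/24 + (V_5 - 0)/6800 = 0
Collecting terms (coefficients in siemens):
  0.05238·V_1 - 0.0002564·V_2 - 0.006667·V_5 = 0.4091
  0.3592·V_2 - 0.0002564·V_1 - 0.02564·V_3 - 0.3333·V_5 = 0
  0.075·V_3 - 0.02564·V_2 - 0.04167·V_5 = 0
  0.3818·V_5 - 0.006667·V_1 - 0.3333·V_2 - 0.04167·V_3 = 0
Solving these 4 simultaneous equations (Gaussian elimination) gives:
  V_1 = 8.358 V, V_2 = 4.119 V, V_3 = 3.712 V, V_5 = 4.147 V
I_R2 = (V_1 - V_2)/R2 = (8.358 - 4.119)/3900 = 0.001087 A
|I_R2| = 0.001087 A

Final answer: |I_R2| = 0.001087 A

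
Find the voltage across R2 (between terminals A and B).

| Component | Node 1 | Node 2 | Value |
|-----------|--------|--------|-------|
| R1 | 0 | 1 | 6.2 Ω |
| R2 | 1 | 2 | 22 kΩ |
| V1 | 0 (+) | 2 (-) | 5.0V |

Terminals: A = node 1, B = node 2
R1 and R2 are in series across V1 (node 0 → node 1 → node 2), and the output A–B is taken across R2, so this is a voltage divider.
Series current: I = V1/(R1 + R2) = 5/(6.2 + 22000) = 5/22010 = 0.0002272 A
V_R2 = I × R2 = V1 × R2/(R1 + R2) = 5 × 22000/22010 = 4.999 V

Final answer: 4.999 V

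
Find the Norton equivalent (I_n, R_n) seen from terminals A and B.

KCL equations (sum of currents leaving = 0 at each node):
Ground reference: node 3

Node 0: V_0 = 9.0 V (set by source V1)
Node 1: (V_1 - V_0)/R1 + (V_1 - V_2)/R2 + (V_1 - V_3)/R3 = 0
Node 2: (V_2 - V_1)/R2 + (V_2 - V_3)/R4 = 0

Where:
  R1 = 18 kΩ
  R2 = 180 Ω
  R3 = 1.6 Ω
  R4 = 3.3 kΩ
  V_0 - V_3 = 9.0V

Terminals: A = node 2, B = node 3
Find the Thévenin equivalent first; then I_n = V_th/R_th and R_n = R_th.
Step 1 — V_th is the open-circuit voltage V_A - V_B (nothing connected across the terminals).
Nodal analysis, taking node 3 as the 0 V reference.
Source V1 fixes V_0 = 9 V.
KCL at each unknown node (sum of currents leaving = 0; resistances in Ω):
  Node 1: (V_1 - 9)/18000 + (V_1 - V_2)/180 + (V_1 - 0)/1.6 = 0
  Node 2: (V_2 - V_1)/180 + (V_2 - 0)/3300 = 0
Collecting terms (coefficients in siemens):
  0.6306·V_1 - 0.005556·V_2 = 0.0005
  0.005859·V_2 - 0.005556·V_1 = 0
Determinant D = (0.6306)(0.005859) - (-0.005556)(-0.005556) = 0.003664
V_1 = [(0.0005)(0.005859) - (-0.005556)(0)]/D = 0.0007996 V
V_2 = [(0.6306)(0) - (0.0005)(-0.005556)]/D = 0.0007582 V
V_th = V_2 - V_3 = 0.0007582 - 0 = 0.0007582 V
Step 2 — R_th: zero the source — replace V1 by a short circuit (node 3 merges into node 0) — and find the resistance seen between A (node 2) and B (node 0).
Reduce the network between node 2 (A) and node 0 (B) by series/parallel combination:
  Rp1 = R1 ‖ R3 (parallel, both between nodes 0 and 1) = 1/(1/18000 + 1/1.6) = 1.6 Ω
  Rs1 = R2 + Rp1 (series, joined only at node 1) = 180 + 1.6 = 181.6 Ω
  Rp2 = R4 ‖ Rs1 (parallel, both between nodes 0 and 2) = 1/(1/3300 + 1/181.6) = 172.1 Ω
R_th = 172.1 Ω
I_n = V_th/R_th = 0.0007582/172.1 = 0.000004405 A, and R_n = R_th = 172.1 Ω

Final answer: I_n = 4.405e-06 A, R_n = 172.1 Ω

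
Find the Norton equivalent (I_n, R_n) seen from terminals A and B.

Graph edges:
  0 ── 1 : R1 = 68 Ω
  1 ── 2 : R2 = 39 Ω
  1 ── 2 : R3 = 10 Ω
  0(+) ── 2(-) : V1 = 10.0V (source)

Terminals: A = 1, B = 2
Find the Thévenin equivalent first; then I_n = V_th/R_th and R_n = R_th.
Step 1 — V_th is the open-circuit voltage V_A - V_B (nothing connected across the terminals).
Nodal analysis, taking node 2 as the 0 V reference.
Source V1 fixes V_0 = 10 V.
KCL at each unknown node (sum of currents leaving = 0; resistances in Ω):
  Node 1: (V_1 - 10)/68 + (V_1 - 0)/39 + (V_1 - 0)/10 = 0
Collecting terms: 0.1403 × V_1 = 0.1471  =>  V_1 = 1.048 V
V_th = V_1 - V_2 = 1.048 - 0 = 1.048 V
Step 2 — R_th: zero the source — replace V1 by a short circuit (node 2 merges into node 0) — and find the resistance seen between A (node 1) and B (node 0).
Reduce the network between node 1 (A) and node 0 (B) by series/parallel combination:
  Rp1 = R1 ‖ R2 ‖ R3 (parallel, all between nodes 0 and 1) = 1/(1/68 + 1/39 + 1/10) = 7.125 Ω
R_th = 7.125 Ω
I_n = V_th/R_th = 1.048/7.125 = 0.1471 A, and R_n = R_th = 7.125 Ω

Final answer: I_n = 0.1471 A, R_n = 7.125 Ω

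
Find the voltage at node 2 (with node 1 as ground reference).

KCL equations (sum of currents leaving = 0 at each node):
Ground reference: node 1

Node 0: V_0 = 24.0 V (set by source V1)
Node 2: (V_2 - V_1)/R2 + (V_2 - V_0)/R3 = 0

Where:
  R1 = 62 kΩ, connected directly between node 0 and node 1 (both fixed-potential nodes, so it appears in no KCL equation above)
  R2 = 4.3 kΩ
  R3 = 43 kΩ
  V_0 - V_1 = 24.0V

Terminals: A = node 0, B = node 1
Nodal analysis, taking node 1 as the 0 V reference.
Source V1 fixes V_0 = 24 V.
KCL at each unknown node (sum of currents leaving = 0; resistances in Ω):
  Node 2: (V_2 - 0)/4300 + (V_2 - 24)/43000 = 0
Collecting terms: 0.0002558 × V_2 = 0.0005581  =>  V_2 = 2.182 V
The requested potential is V_2 = 2.182 V.

Final answer: V_2 = 2.182 V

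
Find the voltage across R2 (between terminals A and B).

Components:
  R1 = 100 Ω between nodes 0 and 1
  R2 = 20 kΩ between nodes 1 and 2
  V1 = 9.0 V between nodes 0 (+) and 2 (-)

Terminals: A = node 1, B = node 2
R1 and R2 are in series across V1 (node 0 → node 1 → node 2), and the output A–B is taken across R2, so this is a voltage divider.
Series current: I = V1/(R1 + R2) = 9/(100 + 20000) = 9/20100 = 0.0004478 A
V_R2 = I × R2 = V1 × R2/(R1 + R2) = 9 × 20000/20100 = 8.955 V

Final answer: 8.955 V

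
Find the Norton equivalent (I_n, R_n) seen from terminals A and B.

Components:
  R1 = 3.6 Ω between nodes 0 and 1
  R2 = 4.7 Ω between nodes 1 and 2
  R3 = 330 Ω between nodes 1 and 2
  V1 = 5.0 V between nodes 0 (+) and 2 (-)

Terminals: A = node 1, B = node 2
Find the Thévenin equivalent first; then I_n = V_th/R_th and R_n = R_th.
Step 1 — V_th is the open-circuit voltage V_A - V_B (nothing connected across the terminals).
Nodal analysis, taking node 2 as the 0 V reference.
Source V1 fixes V_0 = 5 V.
KCL at each unknown node (sum of currents leaving = 0; resistances in Ω):
  Node 1: (V_1 - 5)/3.6 + (V_1 - 0)/4.7 + (V_1 - 0)/330 = 0
Collecting terms: 0.4936 × V_1 = 1.389  =>  V_1 = 2.814 V
V_th = V_1 - V_2 = 2.814 - 0 = 2.814 V
Step 2 — R_th: zero the source — replace V1 by a short circuit (node 2 merges into node 0) — and find the resistance seen between A (node 1) and B (node 0).
Reduce the network between node 1 (A) and node 0 (B) by series/parallel combination:
  Rp1 = R1 ‖ R2 ‖ R3 (parallel, all between nodes 0 and 1) = 1/(1/3.6 + 1/4.7 + 1/330) = 2.026 Ω
R_th = 2.026 Ω
I_n = V_th/R_th = 2.814/2.026 = 1.389 A, and R_n = R_th = 2.026 Ω

Final answer: I_n = 1.389 A, R_n = 2.026 Ω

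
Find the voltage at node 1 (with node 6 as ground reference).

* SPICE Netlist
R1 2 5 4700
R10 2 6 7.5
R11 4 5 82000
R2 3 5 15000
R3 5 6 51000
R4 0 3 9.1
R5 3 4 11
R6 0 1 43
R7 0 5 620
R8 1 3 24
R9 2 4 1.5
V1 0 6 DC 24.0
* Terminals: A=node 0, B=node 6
Nodal analysis, taking node 6 as the 0 V reference.
Source V1 fixes V_0 = 24 V.
KCL at each unknown node (sum of currents leaving = 0; resistances in Ω):
  Node 1: (V_1 - 24)/43 + (V_1 - V_3)/24 = 0
  Node 2: (V_2 - V_5)/4700 + (V_2 - V_4)/1.5 + (V_2 - 0)/7.5 = 0
  Node 3: (V_3 - V_5)/15000 + (V_3 - 24)/9.1 + (V_3 - V_4)/11 + (V_3 - V_1)/24 = 0
  Node 4: (V_4 - V_3)/11 + (V_4 - V_2)/1.5 + (V_4 - V_5)/82000 = 0
  Node 5: (V_5 - V_2)/4700 + (V_5 - V_3)/15000 + (V_5 - 0)/51000 + (V_5 - 24)/620 + (V_5 - V_4)/82000 = 0
Collecting terms (coefficients in siemens):
  0.06492·V_1 - 0.04167·V_3 = 0.5581
  0.8002·V_2 - 0.6667·V_4 - 0.0002128·V_5 = 0
  0.2425·V_3 - 0.04167·V_1 - 0.09091·V_4 - 0.00006667·V_5 = 2.637
  0.7576·V_4 - 0.6667·V_2 - 0.09091·V_3 - 0.0000122·V_5 = 0
  0.001924·V_5 - 0.0002128·V_2 - 0.00006667·V_3 - 0.0000122·V_4 = 0.03871
Solving these 5 simultaneous equations (Gaussian elimination) gives:
  V_1 = 19.6 V, V_2 = 6.445 V, V_3 = 17.14 V, V_4 = 7.729 V
  V_5 = 21.47 V
The requested potential is V_1 = 19.6 V.

Final answer: V_1 = 19.6 V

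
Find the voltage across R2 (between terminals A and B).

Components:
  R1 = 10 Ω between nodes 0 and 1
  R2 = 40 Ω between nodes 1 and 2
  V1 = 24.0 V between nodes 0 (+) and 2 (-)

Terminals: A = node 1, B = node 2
R1 and R2 are in series across V1 (node 0 → node 1 → node 2), and the output A–B is taken across R2, so this is a voltage divider.
Series current: I = V1/(R1 + R2) = 24/(10 + 40) = 24/50 = 0.48 A
V_R2 = I × R2 = V1 × R2/(R1 + R2) = 24 × 40/50 = 19.2 V

Final answer: 19.2 V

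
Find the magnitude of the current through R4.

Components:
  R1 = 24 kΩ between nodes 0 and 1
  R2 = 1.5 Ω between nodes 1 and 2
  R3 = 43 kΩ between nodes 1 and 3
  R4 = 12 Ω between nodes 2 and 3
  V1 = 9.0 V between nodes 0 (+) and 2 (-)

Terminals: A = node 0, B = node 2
Nodal analysis, taking node 2 as the 0 V reference.
Source V1 fixes V_0 = 9 V.
KCL at each unknown node (sum of currents leaving = 0; resistances in Ω):
  Node 1: (V_1 - 9)/24000 + (V_1 - 0)/1.5 + (V_1 - V_3)/43000 = 0
  Node 3: (V_3 - V_1)/43000 + (V_3 - 0)/12 = 0
Collecting terms (coefficients in siemens):
  0.6667·V_1 - 0.00002326·V_3 = 0.000375
  0.08336·V_3 - 0.00002326·V_1 = 0
Determinant D = (0.6667)(0.08336) - (-0.00002326)(-0.00002326) = 0.05558
V_1 = [(0.000375)(0.08336) - (-0.00002326)(0)]/D = 0.0005624 V
V_3 = [(0.6667)(0) - (0.000375)(-0.00002326)]/D = 0.0000001569 V
I_R4 = (V_2 - V_3)/R4 = (0 - 0.0000001569)/12 = -0.00000001308 A
|I_R4| = 0.00000001308 A

Final answer: |I_R4| = 1.308e-08 A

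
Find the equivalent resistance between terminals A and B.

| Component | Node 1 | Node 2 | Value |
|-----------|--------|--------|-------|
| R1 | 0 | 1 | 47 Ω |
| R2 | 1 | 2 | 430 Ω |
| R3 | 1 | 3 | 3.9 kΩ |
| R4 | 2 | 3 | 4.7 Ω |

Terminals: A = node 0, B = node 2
Reduce the network between node 0 (A) and node 2 (B) by series/parallel combination:
  Rs1 = R3 + R4 (series, joined only at node 3) = 3900 + 4.7 = 3905 Ω
  Rp1 = R2 ‖ Rs1 (parallel, both between nodes 1 and 2) = 1/(1/430 + 1/3905) = 387.3 Ω
  Rs2 = R1 + Rp1 (series, joined only at node 1) = 47 + 387.3 = 434.3 Ω
R_eq = 434.3 Ω

Final answer: 434.3 Ω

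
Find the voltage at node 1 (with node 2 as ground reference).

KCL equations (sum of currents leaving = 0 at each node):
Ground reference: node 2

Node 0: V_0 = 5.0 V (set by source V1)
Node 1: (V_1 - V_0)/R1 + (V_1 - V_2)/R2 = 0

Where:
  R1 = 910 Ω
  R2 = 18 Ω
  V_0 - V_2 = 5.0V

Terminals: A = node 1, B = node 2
Nodal analysis, taking node 2 as the 0 V reference.
Source V1 fixes V_0 = 5 V.
KCL at each unknown node (sum of currents leaving = 0; resistances in Ω):
  Node 1: (V_1 - 5)/910 + (V_1 - 0)/18 = 0
Collecting terms: 0.05665 × V_1 = 0.005495  =>  V_1 = 0.09698 V
The requested potential is V_1 = 0.09698 V.

Final answer: V_1 = 0.09698 V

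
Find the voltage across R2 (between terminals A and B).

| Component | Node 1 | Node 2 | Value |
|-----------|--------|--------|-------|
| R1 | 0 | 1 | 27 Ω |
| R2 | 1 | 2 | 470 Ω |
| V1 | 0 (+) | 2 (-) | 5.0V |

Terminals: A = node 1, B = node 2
R1 and R2 are in series across V1 (node 0 → node 1 → node 2), and the output A–B is taken across R2, so this is a voltage divider.
Series current: I = V1/(R1 + R2) = 5/(27 + 470) = 5/497 = 0.01006 A
V_R2 = I × R2 = V1 × R2/(R1 + R2) = 5 × 470/497 = 4.728 V

Final answer: 4.728 V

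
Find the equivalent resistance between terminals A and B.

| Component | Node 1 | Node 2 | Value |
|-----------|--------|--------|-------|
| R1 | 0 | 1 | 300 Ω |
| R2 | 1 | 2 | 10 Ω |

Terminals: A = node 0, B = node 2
Reduce the network between node 0 (A) and node 2 (B) by series/parallel combination:
  Rs1 = R1 + R2 (series, joined only at node 1) = 300 + 10 = 310 Ω
R_eq = 310 Ω

Final answer: 310 Ω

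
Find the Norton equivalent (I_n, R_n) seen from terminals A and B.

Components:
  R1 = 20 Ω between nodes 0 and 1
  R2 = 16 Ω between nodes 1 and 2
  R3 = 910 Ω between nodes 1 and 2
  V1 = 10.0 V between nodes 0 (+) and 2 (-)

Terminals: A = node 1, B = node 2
Find the Thévenin equivalent first; then I_n = V_th/R_th and R_n = R_th.
Step 1 — V_th is the open-circuit voltage V_A - V_B (nothing connected across the terminals).
Nodal analysis, taking node 2 as the 0 V reference.
Source V1 fixes V_0 = 10 V.
KCL at each unknown node (sum of currents leaving = 0; resistances in Ω):
  Node 1: (V_1 - 10)/20 + (V_1 - 0)/16 + (V_1 - 0)/910 = 0
Collecting terms: 0.1136 × V_1 = 0.5  =>  V_1 = 4.401 V
V_th = V_1 - V_2 = 4.401 - 0 = 4.401 V
Step 2 — R_th: zero the source — replace V1 by a short circuit (node 2 merges into node 0) — and find the resistance seen between A (node 1) and B (node 0).
Reduce the network between node 1 (A) and node 0 (B) by series/parallel combination:
  Rp1 = R1 ‖ R2 ‖ R3 (parallel, all between nodes 0 and 1) = 1/(1/20 + 1/16 + 1/910) = 8.803 Ω
R_th = 8.803 Ω
I_n = V_th/R_th = 4.401/8.803 = 0.5 A, and R_n = R_th = 8.803 Ω

Final answer: I_n = 0.5 A, R_n = 8.803 Ω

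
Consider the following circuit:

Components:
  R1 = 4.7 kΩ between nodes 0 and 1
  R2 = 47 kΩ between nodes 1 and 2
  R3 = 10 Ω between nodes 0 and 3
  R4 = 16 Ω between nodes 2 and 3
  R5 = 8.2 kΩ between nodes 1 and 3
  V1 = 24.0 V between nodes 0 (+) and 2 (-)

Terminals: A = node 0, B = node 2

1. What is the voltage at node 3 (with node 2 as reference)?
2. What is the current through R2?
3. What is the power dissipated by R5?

Nodal analysis, taking node 2 as the 0 V reference.
Source V1 fixes V_0 = 24 V.
KCL at each unknown node (sum of currents leaving = 0; resistances in Ω):
  Node 1: (V_1 - 24)/4700 + (V_1 - 0)/47000 + (V_1 - V_3)/8200 = 0
  Node 3: (V_3 - 24)/10 + (V_3 - 0)/16 + (V_3 - V_1)/8200 = 0
Collecting terms (coefficients in siemens):
  0.000356·V_1 - 0.000122·V_3 = 0.005106
  0.1626·V_3 - 0.000122·V_1 = 2.4
Determinant D = (0.000356)(0.1626) - (-0.000122)(-0.000122) = 0.00005788
V_1 = [(0.005106)(0.1626) - (-0.000122)(2.4)]/D = 19.4 V
V_3 = [(0.000356)(2.4) - (0.005106)(-0.000122)]/D = 14.77 V
Part 1:
  Read off the nodal solution: V_3 = 14.77 V
Part 2:
  I_R2 = (V_1 - V_2)/R2 = (19.4 - 0)/47000 = 0.0004129 A
  Magnitude: I_R2 = 0.0004129 A
Part 3:
  I_R5 = (V_1 - V_3)/R5 = (19.4 - 14.77)/8200 = 0.0005649 A
  P_R5 = I_R5² × R5 = (0.0005649)² × 8200 = 0.002616 W

Final answers:
1. V_3 = 14.77 V
2. I_R2 = 0.0004129 A
3. P_R5 = 0.002616 W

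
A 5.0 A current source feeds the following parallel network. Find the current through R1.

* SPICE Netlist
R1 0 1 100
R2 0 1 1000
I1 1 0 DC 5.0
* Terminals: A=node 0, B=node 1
All resistors sit directly between nodes 0 and 1, so they are in parallel and share one voltage V; the full source current 5 A splits among them.
1/R_par = 1/100 + 1/1000 = 0.011 S  =>  R_par = 90.91 Ω
V = I × R_par = 5 × 90.91 = 454.5 V
I_R1 = V/R1 = 454.5/100 = 4.545 A

Final answer: 4.545 A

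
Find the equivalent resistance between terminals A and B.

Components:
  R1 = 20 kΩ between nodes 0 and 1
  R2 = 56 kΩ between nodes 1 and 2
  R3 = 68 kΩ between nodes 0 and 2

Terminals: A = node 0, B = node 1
Reduce the network between node 0 (A) and node 1 (B) by series/parallel combination:
  Rs1 = R3 + R2 (series, joined only at node 2) = 68000 + 56000 = 124000 Ω
  Rp1 = R1 ‖ Rs1 (parallel, both between nodes 0 and 1) = 1/(1/20000 + 1/124000) = 17220 Ω
R_eq = 17.22 kΩ

Final answer: 17.22 kΩ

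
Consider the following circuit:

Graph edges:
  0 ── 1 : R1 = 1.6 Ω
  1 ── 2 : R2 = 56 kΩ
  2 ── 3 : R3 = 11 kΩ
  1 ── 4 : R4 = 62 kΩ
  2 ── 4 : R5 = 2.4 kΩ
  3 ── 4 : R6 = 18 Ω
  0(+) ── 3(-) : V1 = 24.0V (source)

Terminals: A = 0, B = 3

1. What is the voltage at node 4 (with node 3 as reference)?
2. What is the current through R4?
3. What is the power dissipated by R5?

Nodal analysis, taking node 3 as the 0 V reference.
Source V1 fixes V_0 = 24 V.
KCL at each unknown node (sum of currents leaving = 0; resistances in Ω):
  Node 1: (V_1 - 24)/1.6 + (V_1 - V_2)/56000 + (V_1 - V_4)/62000 = 0
  Node 2: (V_2 - V_1)/56000 + (V_2 - 0)/11000 + (V_2 - V_4)/2400 = 0
  Node 4: (V_4 - V_1)/62000 + (V_4 - V_2)/2400 + (V_4 - 0)/18 = 0
Collecting terms (coefficients in siemens):
  0.625·V_1 - 0.00001786·V_2 - 0.00001613·V_4 = 15
  0.0005254·V_2 - 0.00001786·V_1 - 0.0004167·V_4 = 0
  0.05599·V_4 - 0.00001613·V_1 - 0.0004167·V_2 = 0
Solving these 3 simultaneous equations (Gaussian elimination) gives:
  V_1 = 24 V, V_2 = 0.826 V, V_4 = 0.01306 V
Part 1:
  Read off the nodal solution: V_4 = 0.01306 V
Part 2:
  I_R4 = (V_1 - V_4)/R4 = (24 - 0.01306)/62000 = 0.0003869 A
  Magnitude: I_R4 = 0.0003869 A
Part 3:
  I_R5 = (V_2 - V_4)/R5 = (0.826 - 0.01306)/2400 = 0.0003387 A
  P_R5 = I_R5² × R5 = (0.0003387)² × 2400 = 0.0002753 W

Final answers:
1. V_4 = 0.01306 V
2. I_R4 = 0.0003869 A
3. P_R5 = 0.0002753 W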